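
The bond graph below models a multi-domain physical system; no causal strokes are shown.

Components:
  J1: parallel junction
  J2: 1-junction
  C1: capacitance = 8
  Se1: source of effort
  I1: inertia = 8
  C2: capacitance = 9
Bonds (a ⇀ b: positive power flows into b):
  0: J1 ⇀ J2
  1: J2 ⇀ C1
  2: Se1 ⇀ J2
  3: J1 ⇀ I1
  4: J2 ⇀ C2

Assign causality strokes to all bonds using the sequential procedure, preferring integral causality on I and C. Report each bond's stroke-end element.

bond 0 →J1
bond 1 →J2
bond 2 →J2
bond 3 →I1
bond 4 →J2

β2 stroke at J2  (Se1 fixes effort; stroke away)
β1 stroke at J2  (C1: C, integral causality)
β3 stroke at I1  (prefer integral on I1)
β0 stroke at J1  (only one effort-in slot at J1)
β4 stroke at J2  (J2 flow already set via bond 0)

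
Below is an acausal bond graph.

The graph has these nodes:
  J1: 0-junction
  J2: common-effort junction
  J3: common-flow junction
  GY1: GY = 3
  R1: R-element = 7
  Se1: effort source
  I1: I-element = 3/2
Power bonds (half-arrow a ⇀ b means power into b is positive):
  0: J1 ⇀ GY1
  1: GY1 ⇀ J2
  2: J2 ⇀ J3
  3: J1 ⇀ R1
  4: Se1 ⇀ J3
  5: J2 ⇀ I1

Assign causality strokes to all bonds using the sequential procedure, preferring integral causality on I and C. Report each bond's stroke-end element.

b4 |J3  (source Se1 imposes e)
b2 |J2  (only one flow-in slot at J3)
b1 |GY1  (common-e at J2 fixed by 2)
b5 |I1  (common-e at J2 fixed by 2)
b0 |GY1  (through GY1, causality inverts; strokes same side of GY1)
b3 |J1  (J1 needs exactly one e-in)

b0 |GY1
b1 |GY1
b2 |J2
b3 |J1
b4 |J3
b5 |I1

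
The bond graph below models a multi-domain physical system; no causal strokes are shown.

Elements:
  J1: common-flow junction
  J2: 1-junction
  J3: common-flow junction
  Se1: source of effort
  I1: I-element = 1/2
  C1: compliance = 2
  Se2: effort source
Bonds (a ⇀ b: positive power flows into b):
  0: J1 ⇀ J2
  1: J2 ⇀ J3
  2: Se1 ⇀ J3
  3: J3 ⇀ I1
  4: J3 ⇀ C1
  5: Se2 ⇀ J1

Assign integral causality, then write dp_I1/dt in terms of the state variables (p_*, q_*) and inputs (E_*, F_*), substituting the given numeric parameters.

bond 2 →J3  (Se1: effort source, stroke at far end)
bond 5 →J1  (Se2 (Se) sets effort on bond)
bond 0 →J2  (J1 needs exactly one f-in)
bond 1 →J3  (J2 needs exactly one f-in)
bond 3 →I1  (I1: I, integral causality)
bond 4 →J3  (J3: bond 3 brought flow, rest push out)

dp_I1/dt = E_Se1 + E_Se2 - q_C1/2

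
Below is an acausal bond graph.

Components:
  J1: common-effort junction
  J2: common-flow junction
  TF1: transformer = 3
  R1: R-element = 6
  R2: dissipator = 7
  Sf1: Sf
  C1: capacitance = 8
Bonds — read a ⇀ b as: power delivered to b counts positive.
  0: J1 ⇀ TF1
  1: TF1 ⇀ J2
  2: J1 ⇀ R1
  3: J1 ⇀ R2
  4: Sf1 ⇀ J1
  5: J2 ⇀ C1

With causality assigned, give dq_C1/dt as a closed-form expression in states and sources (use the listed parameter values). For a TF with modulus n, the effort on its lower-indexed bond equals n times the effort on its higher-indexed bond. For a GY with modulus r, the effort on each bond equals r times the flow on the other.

bond 4 stroke→Sf1  (Sf1 fixes flow; stroke at Sf1)
bond 5 stroke→J2  (C1: C, integral causality)
bond 1 stroke→TF1  (only one flow-in slot at J2)
bond 0 stroke→J1  (TF TF1: opposite of bond 1)
bond 2 stroke→R1  (J1 effort already set via bond 0)
bond 3 stroke→R2  (common-e at J1 fixed by 0)

dq_C1/dt = 3*F_Sf1 - 39*q_C1/112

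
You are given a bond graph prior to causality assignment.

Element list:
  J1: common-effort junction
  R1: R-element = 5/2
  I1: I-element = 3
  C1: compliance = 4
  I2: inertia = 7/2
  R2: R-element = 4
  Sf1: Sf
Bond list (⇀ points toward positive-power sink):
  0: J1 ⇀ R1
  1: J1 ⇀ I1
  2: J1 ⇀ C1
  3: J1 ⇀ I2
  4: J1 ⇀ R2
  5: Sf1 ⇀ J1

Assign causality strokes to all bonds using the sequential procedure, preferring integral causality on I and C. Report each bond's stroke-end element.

b5 →Sf1  (source Sf1 imposes f)
b1 →I1  (I1 integral (f out))
b2 →J1  (C1 outputs effort q/C1)
b0 →R1  (J1: bond 2 brought effort, rest push out)
b3 →I2  (J1 effort already set via bond 2)
b4 →R2  (common-e at J1 fixed by 2)

β0 stroke at R1
β1 stroke at I1
β2 stroke at J1
β3 stroke at I2
β4 stroke at R2
β5 stroke at Sf1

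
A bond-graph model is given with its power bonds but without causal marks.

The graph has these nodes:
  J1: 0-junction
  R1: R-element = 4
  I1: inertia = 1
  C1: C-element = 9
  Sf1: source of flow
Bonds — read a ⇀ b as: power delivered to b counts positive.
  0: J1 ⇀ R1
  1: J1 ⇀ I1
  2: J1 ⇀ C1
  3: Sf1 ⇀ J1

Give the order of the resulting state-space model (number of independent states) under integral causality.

2  (C1, I1 all integral)

β3 →Sf1  (Sf1 fixes flow; stroke at Sf1)
β1 →I1  (prefer integral on I1)
β2 →J1  (C1: C, integral causality)
β0 →R1  (common-e at J1 fixed by 2)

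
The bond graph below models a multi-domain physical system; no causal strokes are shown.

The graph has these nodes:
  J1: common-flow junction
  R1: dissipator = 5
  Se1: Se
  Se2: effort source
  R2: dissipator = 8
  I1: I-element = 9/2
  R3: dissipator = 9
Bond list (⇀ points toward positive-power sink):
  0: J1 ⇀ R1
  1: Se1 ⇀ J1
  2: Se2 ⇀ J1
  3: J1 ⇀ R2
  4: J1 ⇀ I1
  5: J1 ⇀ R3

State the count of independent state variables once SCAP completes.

1  (I1 all integral)

bond 1 →J1  (Se1 fixes effort; stroke away)
bond 2 →J1  (Se2 (Se) sets effort on bond)
bond 4 →I1  (prefer integral on I1)
bond 0 →J1  (common-f at J1 fixed by 4)
bond 3 →J1  (J1: bond 4 brought flow, rest push out)
bond 5 →J1  (common-f at J1 fixed by 4)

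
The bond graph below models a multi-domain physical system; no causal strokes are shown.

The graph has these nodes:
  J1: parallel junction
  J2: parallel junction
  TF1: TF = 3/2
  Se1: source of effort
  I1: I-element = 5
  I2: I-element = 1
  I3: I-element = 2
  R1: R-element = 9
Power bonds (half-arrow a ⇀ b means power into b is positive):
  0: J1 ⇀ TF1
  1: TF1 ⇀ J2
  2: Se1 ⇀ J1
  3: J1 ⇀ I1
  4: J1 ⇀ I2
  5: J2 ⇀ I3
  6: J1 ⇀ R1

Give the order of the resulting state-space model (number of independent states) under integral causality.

bond 2 stroke→J1  (Se1 (Se) sets effort on bond)
bond 0 stroke→TF1  (0-jn J1 has e-setter on 2)
bond 3 stroke→I1  (common-e at J1 fixed by 2)
bond 4 stroke→I2  (J1: bond 2 brought effort, rest push out)
bond 6 stroke→R1  (0-jn J1 has e-setter on 2)
bond 1 stroke→J2  (TF TF1: opposite of bond 0)
bond 5 stroke→I3  (0-jn J2 has e-setter on 1)

3  (I1, I2, I3 all integral)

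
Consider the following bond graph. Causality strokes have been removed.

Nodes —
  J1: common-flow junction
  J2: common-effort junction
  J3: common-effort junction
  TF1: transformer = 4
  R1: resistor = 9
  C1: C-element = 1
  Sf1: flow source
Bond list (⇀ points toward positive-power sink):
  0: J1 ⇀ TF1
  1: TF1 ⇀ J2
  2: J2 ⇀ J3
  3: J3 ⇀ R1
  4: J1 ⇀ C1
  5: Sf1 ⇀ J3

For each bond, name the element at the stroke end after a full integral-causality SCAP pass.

β0 →TF1
β1 →J2
β2 →J3
β3 →R1
β4 →J1
β5 →Sf1

β5 stroke at Sf1  (source Sf1 imposes f)
β4 stroke at J1  (C1 integral (e out))
β0 stroke at TF1  (only one flow-in slot at J1)
β1 stroke at J2  (TF1: transformer flips bond 0)
β2 stroke at J3  (0-jn J2 has e-setter on 1)
β3 stroke at R1  (J3 effort already set via bond 2)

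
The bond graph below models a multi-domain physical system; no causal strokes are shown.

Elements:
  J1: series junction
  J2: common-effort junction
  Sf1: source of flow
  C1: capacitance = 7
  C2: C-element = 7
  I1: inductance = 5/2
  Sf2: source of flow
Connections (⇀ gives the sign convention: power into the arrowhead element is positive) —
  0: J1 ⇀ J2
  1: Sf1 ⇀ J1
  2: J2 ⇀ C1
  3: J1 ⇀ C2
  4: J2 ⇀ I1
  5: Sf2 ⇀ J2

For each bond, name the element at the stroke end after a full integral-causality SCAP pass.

b1 →Sf1  (Sf1: flow source, stroke at near end)
b5 →Sf2  (source Sf2 imposes f)
b0 →J1  (J1 flow already set via bond 1)
b3 →J1  (common-f at J1 fixed by 1)
b2 →J2  (C1 integral (e out))
b4 →I1  (J2 effort already set via bond 2)

#0 stroke at J1
#1 stroke at Sf1
#2 stroke at J2
#3 stroke at J1
#4 stroke at I1
#5 stroke at Sf2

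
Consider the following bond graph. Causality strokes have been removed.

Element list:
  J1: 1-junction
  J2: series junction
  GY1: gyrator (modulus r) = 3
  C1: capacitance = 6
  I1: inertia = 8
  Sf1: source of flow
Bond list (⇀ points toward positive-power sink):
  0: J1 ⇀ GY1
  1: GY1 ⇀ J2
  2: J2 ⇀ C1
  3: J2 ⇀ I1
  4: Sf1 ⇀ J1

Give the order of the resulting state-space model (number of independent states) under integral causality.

bond 4 stroke at Sf1  (source Sf1 imposes f)
bond 0 stroke at J1  (1-jn J1 has f-setter on 4)
bond 1 stroke at J2  (GY1 both-in/both-out from 0)
bond 2 stroke at J2  (C1 outputs effort q/C1)
bond 3 stroke at I1  (J2 needs exactly one f-in)

2  (C1, I1 all integral)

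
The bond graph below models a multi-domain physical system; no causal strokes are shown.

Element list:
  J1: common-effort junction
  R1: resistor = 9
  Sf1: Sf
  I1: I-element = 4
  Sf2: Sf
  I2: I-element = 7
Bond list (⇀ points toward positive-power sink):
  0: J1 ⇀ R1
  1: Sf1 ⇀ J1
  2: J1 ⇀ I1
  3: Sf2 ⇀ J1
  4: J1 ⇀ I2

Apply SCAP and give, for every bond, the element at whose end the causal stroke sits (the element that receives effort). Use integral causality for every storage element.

b0 |J1
b1 |Sf1
b2 |I1
b3 |Sf2
b4 |I2

b1 →Sf1  (Sf1 (Sf) sets flow on bond)
b3 →Sf2  (Sf2 (Sf) sets flow on bond)
b2 →I1  (I1 integral (f out))
b4 →I2  (I2 integral (f out))
b0 →J1  (closing 0-jn rule on J1)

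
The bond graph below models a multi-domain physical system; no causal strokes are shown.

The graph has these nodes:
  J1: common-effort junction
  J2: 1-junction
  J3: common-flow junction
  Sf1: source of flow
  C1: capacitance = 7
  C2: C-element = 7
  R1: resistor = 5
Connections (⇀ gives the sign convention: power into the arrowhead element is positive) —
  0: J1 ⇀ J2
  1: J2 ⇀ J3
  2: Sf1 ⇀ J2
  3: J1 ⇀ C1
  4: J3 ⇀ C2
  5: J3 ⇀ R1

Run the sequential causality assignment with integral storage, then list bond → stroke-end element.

#2 →Sf1  (Sf1: flow source, stroke at near end)
#0 →J2  (1-jn J2 has f-setter on 2)
#1 →J2  (J2 flow already set via bond 2)
#4 →J3  (J3: bond 1 brought flow, rest push out)
#5 →J3  (1-jn J3 has f-setter on 1)
#3 →J1  (closing 0-jn rule on J1)

b0 stroke at J2
b1 stroke at J2
b2 stroke at Sf1
b3 stroke at J1
b4 stroke at J3
b5 stroke at J3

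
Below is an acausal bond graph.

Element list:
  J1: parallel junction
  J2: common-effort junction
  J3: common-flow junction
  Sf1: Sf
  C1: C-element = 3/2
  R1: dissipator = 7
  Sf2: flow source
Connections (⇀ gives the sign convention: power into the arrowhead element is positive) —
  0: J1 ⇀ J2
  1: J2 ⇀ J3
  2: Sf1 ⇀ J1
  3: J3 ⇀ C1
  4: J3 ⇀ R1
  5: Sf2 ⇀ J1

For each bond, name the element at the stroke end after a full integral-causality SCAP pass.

β0 stroke at J1
β1 stroke at J2
β2 stroke at Sf1
β3 stroke at J3
β4 stroke at J3
β5 stroke at Sf2

β2 stroke→Sf1  (Sf1 (Sf) sets flow on bond)
β5 stroke→Sf2  (Sf2 (Sf) sets flow on bond)
β0 stroke→J1  (J1: last free bond brings effort in)
β1 stroke→J2  (J2 needs exactly one e-in)
β3 stroke→J3  (J3: bond 1 brought flow, rest push out)
β4 stroke→J3  (J3 flow already set via bond 1)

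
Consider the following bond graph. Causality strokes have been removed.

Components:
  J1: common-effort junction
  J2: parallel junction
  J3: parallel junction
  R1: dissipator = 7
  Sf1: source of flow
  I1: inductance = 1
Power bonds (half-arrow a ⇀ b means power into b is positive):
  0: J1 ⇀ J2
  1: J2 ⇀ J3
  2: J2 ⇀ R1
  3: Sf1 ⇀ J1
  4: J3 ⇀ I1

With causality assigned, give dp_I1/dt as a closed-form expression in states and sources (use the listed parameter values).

b3 stroke→Sf1  (Sf1 (Sf) sets flow on bond)
b0 stroke→J1  (only one effort-in slot at J1)
b4 stroke→I1  (prefer integral on I1)
b1 stroke→J3  (J3 needs exactly one e-in)
b2 stroke→J2  (only one effort-in slot at J2)

dp_I1/dt = 7*F_Sf1 - 7*p_I1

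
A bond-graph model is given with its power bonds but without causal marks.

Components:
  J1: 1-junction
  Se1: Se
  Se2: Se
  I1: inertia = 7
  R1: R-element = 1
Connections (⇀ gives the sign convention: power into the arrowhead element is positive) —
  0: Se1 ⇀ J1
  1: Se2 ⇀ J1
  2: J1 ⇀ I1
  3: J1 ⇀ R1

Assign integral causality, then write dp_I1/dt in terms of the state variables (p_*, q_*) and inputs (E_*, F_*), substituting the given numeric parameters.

β0 |J1  (Se1 fixes effort; stroke away)
β1 |J1  (Se2 fixes effort; stroke away)
β2 |I1  (I1 outputs flow p/I1)
β3 |J1  (common-f at J1 fixed by 2)

dp_I1/dt = E_Se1 + E_Se2 - p_I1/7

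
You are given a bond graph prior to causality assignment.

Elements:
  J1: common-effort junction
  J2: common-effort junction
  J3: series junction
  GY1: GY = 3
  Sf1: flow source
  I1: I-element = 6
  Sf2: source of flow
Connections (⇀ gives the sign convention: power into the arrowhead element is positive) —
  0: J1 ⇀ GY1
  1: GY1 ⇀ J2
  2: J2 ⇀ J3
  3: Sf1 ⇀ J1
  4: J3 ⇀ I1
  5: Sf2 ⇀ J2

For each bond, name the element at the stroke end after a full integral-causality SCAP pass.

#3 stroke at Sf1  (Sf1 fixes flow; stroke at Sf1)
#5 stroke at Sf2  (source Sf2 imposes f)
#0 stroke at J1  (J1 needs exactly one e-in)
#1 stroke at J2  (through GY1, causality inverts; strokes same side of GY1)
#2 stroke at J3  (0-jn J2 has e-setter on 1)
#4 stroke at I1  (J3 needs exactly one f-in)

b0 →J1
b1 →J2
b2 →J3
b3 →Sf1
b4 →I1
b5 →Sf2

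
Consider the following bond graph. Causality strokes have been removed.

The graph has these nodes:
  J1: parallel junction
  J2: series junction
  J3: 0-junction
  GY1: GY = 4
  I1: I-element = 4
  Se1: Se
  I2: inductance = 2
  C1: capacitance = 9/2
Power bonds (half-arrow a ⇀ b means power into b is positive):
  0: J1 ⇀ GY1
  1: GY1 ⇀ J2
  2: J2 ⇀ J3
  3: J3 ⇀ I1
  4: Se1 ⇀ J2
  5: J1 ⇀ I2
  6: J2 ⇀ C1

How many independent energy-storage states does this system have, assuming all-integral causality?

#4 →J2  (Se1 (Se) sets effort on bond)
#3 →I1  (I1 outputs flow p/I1)
#2 →J3  (J3: last free bond brings effort in)
#1 →J2  (J2: bond 2 brought flow, rest push out)
#6 →J2  (common-f at J2 fixed by 2)
#0 →J1  (through GY1, causality inverts; strokes same side of GY1)
#5 →I2  (common-e at J1 fixed by 0)

3  (C1, I1, I2 all integral)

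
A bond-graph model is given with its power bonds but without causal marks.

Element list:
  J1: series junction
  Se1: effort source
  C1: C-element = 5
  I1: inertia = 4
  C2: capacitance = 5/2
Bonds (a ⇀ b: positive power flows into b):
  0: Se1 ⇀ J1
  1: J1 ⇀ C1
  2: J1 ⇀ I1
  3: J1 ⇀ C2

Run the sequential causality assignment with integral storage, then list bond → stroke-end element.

bond 0 →J1
bond 1 →J1
bond 2 →I1
bond 3 →J1

b0 stroke→J1  (Se1 (Se) sets effort on bond)
b1 stroke→J1  (C1: C, integral causality)
b2 stroke→I1  (I1 outputs flow p/I1)
b3 stroke→J1  (J1: bond 2 brought flow, rest push out)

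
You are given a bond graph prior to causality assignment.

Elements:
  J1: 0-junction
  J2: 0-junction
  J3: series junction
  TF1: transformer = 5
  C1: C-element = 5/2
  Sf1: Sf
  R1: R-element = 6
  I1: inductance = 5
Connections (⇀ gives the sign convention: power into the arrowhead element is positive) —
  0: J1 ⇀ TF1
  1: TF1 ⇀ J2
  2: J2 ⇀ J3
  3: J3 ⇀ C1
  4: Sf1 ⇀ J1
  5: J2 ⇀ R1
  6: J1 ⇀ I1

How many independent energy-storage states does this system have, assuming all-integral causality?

2  (C1, I1 all integral)

bond 4 |Sf1  (Sf1: flow source, stroke at near end)
bond 3 |J3  (prefer integral on C1)
bond 2 |J2  (J3 needs exactly one f-in)
bond 1 |TF1  (J2: bond 2 brought effort, rest push out)
bond 5 |R1  (0-jn J2 has e-setter on 2)
bond 0 |J1  (TF TF1: opposite of bond 1)
bond 6 |I1  (J1 effort already set via bond 0)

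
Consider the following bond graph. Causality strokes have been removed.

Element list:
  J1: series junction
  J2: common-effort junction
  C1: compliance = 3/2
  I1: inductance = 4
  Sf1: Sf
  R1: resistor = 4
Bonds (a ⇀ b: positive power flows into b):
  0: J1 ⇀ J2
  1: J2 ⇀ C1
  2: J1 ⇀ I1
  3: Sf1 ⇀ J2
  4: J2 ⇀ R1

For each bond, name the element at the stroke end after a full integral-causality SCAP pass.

b0 stroke→J1
b1 stroke→J2
b2 stroke→I1
b3 stroke→Sf1
b4 stroke→R1

β3 stroke→Sf1  (Sf1: flow source, stroke at near end)
β1 stroke→J2  (prefer integral on C1)
β0 stroke→J1  (common-e at J2 fixed by 1)
β4 stroke→R1  (J2: bond 1 brought effort, rest push out)
β2 stroke→I1  (closing 1-jn rule on J1)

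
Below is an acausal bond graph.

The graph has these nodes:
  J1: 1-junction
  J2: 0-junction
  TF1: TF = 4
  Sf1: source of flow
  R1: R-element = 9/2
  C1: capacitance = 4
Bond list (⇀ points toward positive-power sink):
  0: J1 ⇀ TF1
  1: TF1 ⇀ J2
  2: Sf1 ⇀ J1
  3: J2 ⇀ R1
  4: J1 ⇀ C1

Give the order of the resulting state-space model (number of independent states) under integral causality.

1  (C1 all integral)

b2 stroke→Sf1  (Sf1: flow source, stroke at near end)
b0 stroke→J1  (J1 flow already set via bond 2)
b4 stroke→J1  (common-f at J1 fixed by 2)
b1 stroke→TF1  (TF1: transformer flips bond 0)
b3 stroke→J2  (J2 needs exactly one e-in)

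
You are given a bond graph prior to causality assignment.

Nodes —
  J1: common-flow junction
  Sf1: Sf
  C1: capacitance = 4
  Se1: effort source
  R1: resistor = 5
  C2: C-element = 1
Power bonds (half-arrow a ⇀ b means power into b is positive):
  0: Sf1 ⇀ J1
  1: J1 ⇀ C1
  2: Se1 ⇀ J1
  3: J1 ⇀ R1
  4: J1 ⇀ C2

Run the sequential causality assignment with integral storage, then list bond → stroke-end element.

b0 |Sf1  (source Sf1 imposes f)
b2 |J1  (Se1: effort source, stroke at far end)
b1 |J1  (J1 flow already set via bond 0)
b3 |J1  (common-f at J1 fixed by 0)
b4 |J1  (common-f at J1 fixed by 0)

#0 →Sf1
#1 →J1
#2 →J1
#3 →J1
#4 →J1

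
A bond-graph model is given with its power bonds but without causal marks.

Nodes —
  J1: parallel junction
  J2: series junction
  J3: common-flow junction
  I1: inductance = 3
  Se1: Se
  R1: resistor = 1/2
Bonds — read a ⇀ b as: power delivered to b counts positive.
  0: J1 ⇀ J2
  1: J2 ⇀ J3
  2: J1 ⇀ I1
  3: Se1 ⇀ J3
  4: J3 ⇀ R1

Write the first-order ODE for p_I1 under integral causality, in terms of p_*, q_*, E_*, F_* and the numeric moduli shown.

dp_I1/dt = -E_Se1 - p_I1/6

β3 stroke→J3  (Se1: effort source, stroke at far end)
β2 stroke→I1  (I1 integral (f out))
β0 stroke→J1  (closing 0-jn rule on J1)
β1 stroke→J2  (J2: bond 0 brought flow, rest push out)
β4 stroke→J3  (common-f at J3 fixed by 1)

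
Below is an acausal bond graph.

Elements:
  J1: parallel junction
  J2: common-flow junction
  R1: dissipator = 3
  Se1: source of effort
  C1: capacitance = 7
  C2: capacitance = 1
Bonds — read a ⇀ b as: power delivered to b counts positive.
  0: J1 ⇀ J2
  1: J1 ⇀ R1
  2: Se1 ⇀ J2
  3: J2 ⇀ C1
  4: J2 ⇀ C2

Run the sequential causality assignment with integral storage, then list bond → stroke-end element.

β0 →J1
β1 →R1
β2 →J2
β3 →J2
β4 →J2

#2 stroke at J2  (Se1: effort source, stroke at far end)
#3 stroke at J2  (C1: C, integral causality)
#4 stroke at J2  (C2: C, integral causality)
#0 stroke at J1  (closing 1-jn rule on J2)
#1 stroke at R1  (common-e at J1 fixed by 0)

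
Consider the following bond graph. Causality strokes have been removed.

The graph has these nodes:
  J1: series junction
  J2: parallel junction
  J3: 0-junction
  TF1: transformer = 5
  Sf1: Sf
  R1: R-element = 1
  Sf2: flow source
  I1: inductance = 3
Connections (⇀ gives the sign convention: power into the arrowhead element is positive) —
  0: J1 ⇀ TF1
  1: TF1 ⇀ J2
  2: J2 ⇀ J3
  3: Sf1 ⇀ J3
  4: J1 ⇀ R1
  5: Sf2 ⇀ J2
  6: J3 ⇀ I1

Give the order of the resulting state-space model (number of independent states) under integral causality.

bond 3 |Sf1  (Sf1: flow source, stroke at near end)
bond 5 |Sf2  (Sf2 (Sf) sets flow on bond)
bond 6 |I1  (I1: I, integral causality)
bond 2 |J3  (closing 0-jn rule on J3)
bond 1 |J2  (only one effort-in slot at J2)
bond 0 |TF1  (TF1: transformer flips bond 1)
bond 4 |J1  (J1 flow already set via bond 0)

1  (I1 all integral)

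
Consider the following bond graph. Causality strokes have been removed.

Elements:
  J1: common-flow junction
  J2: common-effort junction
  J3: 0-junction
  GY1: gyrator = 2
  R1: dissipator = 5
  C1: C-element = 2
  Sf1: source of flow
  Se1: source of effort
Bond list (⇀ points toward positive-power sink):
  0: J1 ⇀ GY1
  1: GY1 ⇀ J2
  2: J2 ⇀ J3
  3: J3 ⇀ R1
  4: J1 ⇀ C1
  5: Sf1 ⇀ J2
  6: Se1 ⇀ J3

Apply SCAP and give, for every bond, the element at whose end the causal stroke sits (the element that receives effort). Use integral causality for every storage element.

β0 stroke at GY1
β1 stroke at GY1
β2 stroke at J2
β3 stroke at R1
β4 stroke at J1
β5 stroke at Sf1
β6 stroke at J3

bond 5 |Sf1  (Sf1 fixes flow; stroke at Sf1)
bond 6 |J3  (Se1: effort source, stroke at far end)
bond 2 |J2  (J3: bond 6 brought effort, rest push out)
bond 3 |R1  (common-e at J3 fixed by 6)
bond 1 |GY1  (J2 effort already set via bond 2)
bond 0 |GY1  (GY1: gyrator matches bond 1)
bond 4 |J1  (common-f at J1 fixed by 0)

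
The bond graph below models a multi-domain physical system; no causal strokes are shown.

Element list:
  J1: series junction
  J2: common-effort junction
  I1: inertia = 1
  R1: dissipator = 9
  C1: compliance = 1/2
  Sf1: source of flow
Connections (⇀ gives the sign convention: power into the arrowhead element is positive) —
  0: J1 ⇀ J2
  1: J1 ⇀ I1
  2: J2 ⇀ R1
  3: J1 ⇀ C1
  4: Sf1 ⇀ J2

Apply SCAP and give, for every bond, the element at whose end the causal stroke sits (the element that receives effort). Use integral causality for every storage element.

#4 |Sf1  (Sf1 (Sf) sets flow on bond)
#1 |I1  (I1 integral (f out))
#0 |J1  (1-jn J1 has f-setter on 1)
#3 |J1  (common-f at J1 fixed by 1)
#2 |J2  (J2: last free bond brings effort in)

β0 |J1
β1 |I1
β2 |J2
β3 |J1
β4 |Sf1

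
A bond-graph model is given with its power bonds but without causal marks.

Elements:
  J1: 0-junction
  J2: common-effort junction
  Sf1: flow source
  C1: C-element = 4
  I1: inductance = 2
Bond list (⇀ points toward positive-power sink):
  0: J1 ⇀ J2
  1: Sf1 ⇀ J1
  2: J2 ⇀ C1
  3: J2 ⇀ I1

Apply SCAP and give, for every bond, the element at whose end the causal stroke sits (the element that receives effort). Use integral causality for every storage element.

b0 |J1
b1 |Sf1
b2 |J2
b3 |I1

bond 1 |Sf1  (Sf1: flow source, stroke at near end)
bond 0 |J1  (J1: last free bond brings effort in)
bond 2 |J2  (C1 outputs effort q/C1)
bond 3 |I1  (common-e at J2 fixed by 2)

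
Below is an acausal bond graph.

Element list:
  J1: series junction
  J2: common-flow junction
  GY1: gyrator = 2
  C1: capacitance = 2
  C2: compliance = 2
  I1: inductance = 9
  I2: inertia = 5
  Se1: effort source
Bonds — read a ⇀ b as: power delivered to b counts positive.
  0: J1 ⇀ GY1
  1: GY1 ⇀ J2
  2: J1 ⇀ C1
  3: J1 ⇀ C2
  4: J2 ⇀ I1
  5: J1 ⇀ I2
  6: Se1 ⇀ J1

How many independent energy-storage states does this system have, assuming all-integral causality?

#6 stroke at J1  (Se1 (Se) sets effort on bond)
#2 stroke at J1  (C1 integral (e out))
#3 stroke at J1  (C2 outputs effort q/C2)
#4 stroke at I1  (I1 integral (f out))
#1 stroke at J2  (J2 flow already set via bond 4)
#0 stroke at J1  (GY1 both-in/both-out from 1)
#5 stroke at I2  (J1: last free bond brings flow in)

4  (C1, C2, I1, I2 all integral)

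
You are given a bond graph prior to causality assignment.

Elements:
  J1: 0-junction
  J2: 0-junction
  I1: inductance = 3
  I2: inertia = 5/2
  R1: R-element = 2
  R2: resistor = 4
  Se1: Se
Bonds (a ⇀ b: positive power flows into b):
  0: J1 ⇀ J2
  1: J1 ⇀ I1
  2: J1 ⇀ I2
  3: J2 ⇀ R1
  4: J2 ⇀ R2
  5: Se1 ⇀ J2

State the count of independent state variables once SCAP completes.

β5 |J2  (source Se1 imposes e)
β0 |J1  (J2: bond 5 brought effort, rest push out)
β3 |R1  (J2 effort already set via bond 5)
β4 |R2  (J2: bond 5 brought effort, rest push out)
β1 |I1  (0-jn J1 has e-setter on 0)
β2 |I2  (J1: bond 0 brought effort, rest push out)

2  (I1, I2 all integral)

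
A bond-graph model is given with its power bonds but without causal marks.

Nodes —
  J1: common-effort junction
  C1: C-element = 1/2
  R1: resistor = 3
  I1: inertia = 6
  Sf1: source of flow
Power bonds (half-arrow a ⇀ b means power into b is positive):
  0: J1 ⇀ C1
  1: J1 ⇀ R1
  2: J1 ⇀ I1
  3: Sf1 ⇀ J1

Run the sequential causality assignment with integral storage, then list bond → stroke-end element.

bond 0 →J1
bond 1 →R1
bond 2 →I1
bond 3 →Sf1

bond 3 stroke→Sf1  (Sf1: flow source, stroke at near end)
bond 0 stroke→J1  (C1: C, integral causality)
bond 1 stroke→R1  (J1: bond 0 brought effort, rest push out)
bond 2 stroke→I1  (common-e at J1 fixed by 0)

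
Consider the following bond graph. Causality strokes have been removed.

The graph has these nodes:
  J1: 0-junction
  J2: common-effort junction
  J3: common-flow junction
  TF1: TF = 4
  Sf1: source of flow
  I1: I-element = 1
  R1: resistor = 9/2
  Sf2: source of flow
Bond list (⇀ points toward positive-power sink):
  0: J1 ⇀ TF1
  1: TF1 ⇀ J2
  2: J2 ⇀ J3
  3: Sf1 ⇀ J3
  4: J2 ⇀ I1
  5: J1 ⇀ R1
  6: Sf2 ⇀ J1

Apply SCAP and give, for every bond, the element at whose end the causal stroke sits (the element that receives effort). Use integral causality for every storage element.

#0 stroke→TF1
#1 stroke→J2
#2 stroke→J3
#3 stroke→Sf1
#4 stroke→I1
#5 stroke→J1
#6 stroke→Sf2

b3 |Sf1  (Sf1 fixes flow; stroke at Sf1)
b6 |Sf2  (Sf2: flow source, stroke at near end)
b2 |J3  (1-jn J3 has f-setter on 3)
b4 |I1  (I1 outputs flow p/I1)
b1 |J2  (J2: last free bond brings effort in)
b0 |TF1  (TF1: transformer flips bond 1)
b5 |J1  (J1 needs exactly one e-in)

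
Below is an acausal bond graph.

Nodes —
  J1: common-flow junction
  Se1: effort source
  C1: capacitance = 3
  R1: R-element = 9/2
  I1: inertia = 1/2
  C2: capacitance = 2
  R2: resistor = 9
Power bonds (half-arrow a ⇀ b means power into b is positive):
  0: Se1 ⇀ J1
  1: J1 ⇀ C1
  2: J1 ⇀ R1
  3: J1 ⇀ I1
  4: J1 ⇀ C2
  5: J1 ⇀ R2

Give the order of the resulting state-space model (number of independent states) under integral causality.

#0 |J1  (Se1 (Se) sets effort on bond)
#1 |J1  (C1 outputs effort q/C1)
#3 |I1  (I1 integral (f out))
#2 |J1  (1-jn J1 has f-setter on 3)
#4 |J1  (common-f at J1 fixed by 3)
#5 |J1  (J1 flow already set via bond 3)

3  (C1, C2, I1 all integral)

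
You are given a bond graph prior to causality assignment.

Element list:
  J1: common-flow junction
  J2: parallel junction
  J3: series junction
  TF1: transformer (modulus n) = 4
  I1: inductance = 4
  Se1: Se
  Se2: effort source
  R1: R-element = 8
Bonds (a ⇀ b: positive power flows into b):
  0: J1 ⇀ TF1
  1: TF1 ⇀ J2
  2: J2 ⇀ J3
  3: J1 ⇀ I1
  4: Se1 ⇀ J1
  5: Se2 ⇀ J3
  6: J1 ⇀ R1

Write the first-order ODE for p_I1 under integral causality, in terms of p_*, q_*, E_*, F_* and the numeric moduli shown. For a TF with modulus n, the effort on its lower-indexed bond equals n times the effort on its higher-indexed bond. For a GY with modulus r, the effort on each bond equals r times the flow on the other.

#4 →J1  (Se1 (Se) sets effort on bond)
#5 →J3  (Se2 fixes effort; stroke away)
#2 →J2  (only one flow-in slot at J3)
#1 →TF1  (J2 effort already set via bond 2)
#0 →J1  (through TF1, causality passes straight; one stroke at TF1)
#3 →I1  (I1: I, integral causality)
#6 →J1  (common-f at J1 fixed by 3)

dp_I1/dt = E_Se1 + 4*E_Se2 - 2*p_I1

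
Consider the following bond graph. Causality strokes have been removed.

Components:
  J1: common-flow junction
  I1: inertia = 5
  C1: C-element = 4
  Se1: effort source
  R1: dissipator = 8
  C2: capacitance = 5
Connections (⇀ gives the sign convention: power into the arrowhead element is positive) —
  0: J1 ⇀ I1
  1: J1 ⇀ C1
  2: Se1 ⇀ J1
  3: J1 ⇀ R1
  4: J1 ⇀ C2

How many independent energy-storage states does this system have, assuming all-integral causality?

b2 →J1  (Se1 fixes effort; stroke away)
b0 →I1  (I1: I, integral causality)
b1 →J1  (common-f at J1 fixed by 0)
b3 →J1  (J1: bond 0 brought flow, rest push out)
b4 →J1  (common-f at J1 fixed by 0)

3  (C1, C2, I1 all integral)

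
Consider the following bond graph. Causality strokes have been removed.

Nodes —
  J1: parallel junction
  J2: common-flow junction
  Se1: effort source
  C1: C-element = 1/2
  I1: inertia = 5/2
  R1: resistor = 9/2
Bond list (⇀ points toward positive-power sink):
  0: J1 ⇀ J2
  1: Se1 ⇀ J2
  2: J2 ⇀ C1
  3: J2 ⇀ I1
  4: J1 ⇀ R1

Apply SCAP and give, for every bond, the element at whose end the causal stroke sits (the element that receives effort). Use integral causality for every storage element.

β1 →J2  (Se1 (Se) sets effort on bond)
β2 →J2  (C1 outputs effort q/C1)
β3 →I1  (I1 outputs flow p/I1)
β0 →J2  (J2 flow already set via bond 3)
β4 →J1  (only one effort-in slot at J1)

b0 stroke→J2
b1 stroke→J2
b2 stroke→J2
b3 stroke→I1
b4 stroke→J1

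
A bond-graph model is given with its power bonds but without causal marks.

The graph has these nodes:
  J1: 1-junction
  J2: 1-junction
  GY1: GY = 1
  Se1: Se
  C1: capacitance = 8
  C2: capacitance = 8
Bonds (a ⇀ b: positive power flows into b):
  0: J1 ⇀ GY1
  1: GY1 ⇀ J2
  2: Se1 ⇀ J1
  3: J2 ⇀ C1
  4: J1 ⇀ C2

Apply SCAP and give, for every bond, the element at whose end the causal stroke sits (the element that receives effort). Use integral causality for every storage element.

#2 stroke→J1  (Se1 fixes effort; stroke away)
#3 stroke→J2  (prefer integral on C1)
#1 stroke→GY1  (only one flow-in slot at J2)
#0 stroke→GY1  (GY1 both-in/both-out from 1)
#4 stroke→J1  (J1 flow already set via bond 0)

bond 0 →GY1
bond 1 →GY1
bond 2 →J1
bond 3 →J2
bond 4 →J1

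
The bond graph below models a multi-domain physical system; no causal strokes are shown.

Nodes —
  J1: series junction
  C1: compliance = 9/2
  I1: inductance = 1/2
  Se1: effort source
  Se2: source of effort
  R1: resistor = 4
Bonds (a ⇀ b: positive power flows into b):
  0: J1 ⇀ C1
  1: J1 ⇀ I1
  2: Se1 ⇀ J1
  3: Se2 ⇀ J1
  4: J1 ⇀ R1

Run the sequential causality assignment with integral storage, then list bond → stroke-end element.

bond 0 stroke→J1
bond 1 stroke→I1
bond 2 stroke→J1
bond 3 stroke→J1
bond 4 stroke→J1

β2 stroke→J1  (source Se1 imposes e)
β3 stroke→J1  (Se2 fixes effort; stroke away)
β0 stroke→J1  (prefer integral on C1)
β1 stroke→I1  (I1 integral (f out))
β4 stroke→J1  (1-jn J1 has f-setter on 1)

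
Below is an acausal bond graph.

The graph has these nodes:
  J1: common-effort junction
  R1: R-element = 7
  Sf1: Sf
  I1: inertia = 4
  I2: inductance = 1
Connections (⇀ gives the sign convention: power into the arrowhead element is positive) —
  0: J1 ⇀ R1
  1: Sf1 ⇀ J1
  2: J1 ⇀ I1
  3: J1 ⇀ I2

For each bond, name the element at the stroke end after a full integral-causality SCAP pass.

β1 →Sf1  (Sf1: flow source, stroke at near end)
β2 →I1  (prefer integral on I1)
β3 →I2  (I2: I, integral causality)
β0 →J1  (J1: last free bond brings effort in)

#0 stroke→J1
#1 stroke→Sf1
#2 stroke→I1
#3 stroke→I2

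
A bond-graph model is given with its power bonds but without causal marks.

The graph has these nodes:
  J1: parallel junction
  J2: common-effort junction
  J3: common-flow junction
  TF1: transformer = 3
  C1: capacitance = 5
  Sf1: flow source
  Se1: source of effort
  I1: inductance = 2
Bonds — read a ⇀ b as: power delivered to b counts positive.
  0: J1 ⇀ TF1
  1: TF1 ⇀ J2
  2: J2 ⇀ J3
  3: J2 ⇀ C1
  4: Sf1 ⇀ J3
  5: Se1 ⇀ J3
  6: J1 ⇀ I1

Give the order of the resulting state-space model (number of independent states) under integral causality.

2  (C1, I1 all integral)

β4 |Sf1  (Sf1: flow source, stroke at near end)
β5 |J3  (source Se1 imposes e)
β2 |J3  (common-f at J3 fixed by 4)
β3 |J2  (C1: C, integral causality)
β1 |TF1  (J2: bond 3 brought effort, rest push out)
β0 |J1  (through TF1, causality passes straight; one stroke at TF1)
β6 |I1  (0-jn J1 has e-setter on 0)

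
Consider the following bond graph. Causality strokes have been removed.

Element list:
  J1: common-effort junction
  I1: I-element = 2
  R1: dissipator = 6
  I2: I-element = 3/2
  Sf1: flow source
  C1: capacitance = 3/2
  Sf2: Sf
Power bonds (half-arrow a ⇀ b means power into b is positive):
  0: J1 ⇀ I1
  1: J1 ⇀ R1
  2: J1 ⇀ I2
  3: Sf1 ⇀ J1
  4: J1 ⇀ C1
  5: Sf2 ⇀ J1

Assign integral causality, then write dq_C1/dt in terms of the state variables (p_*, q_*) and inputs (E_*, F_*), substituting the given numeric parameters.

dq_C1/dt = F_Sf1 + F_Sf2 - p_I1/2 - 2*p_I2/3 - q_C1/9

β3 stroke→Sf1  (source Sf1 imposes f)
β5 stroke→Sf2  (Sf2 (Sf) sets flow on bond)
β0 stroke→I1  (I1 integral (f out))
β2 stroke→I2  (I2: I, integral causality)
β4 stroke→J1  (prefer integral on C1)
β1 stroke→R1  (J1: bond 4 brought effort, rest push out)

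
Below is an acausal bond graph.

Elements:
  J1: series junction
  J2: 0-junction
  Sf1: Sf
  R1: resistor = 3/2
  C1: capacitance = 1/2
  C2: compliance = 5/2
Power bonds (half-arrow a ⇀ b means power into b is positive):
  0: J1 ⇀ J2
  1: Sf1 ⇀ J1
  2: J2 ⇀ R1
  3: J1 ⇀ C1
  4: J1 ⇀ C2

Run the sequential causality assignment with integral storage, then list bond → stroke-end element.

bond 1 stroke→Sf1  (Sf1 fixes flow; stroke at Sf1)
bond 0 stroke→J1  (common-f at J1 fixed by 1)
bond 3 stroke→J1  (J1 flow already set via bond 1)
bond 4 stroke→J1  (J1: bond 1 brought flow, rest push out)
bond 2 stroke→J2  (J2: last free bond brings effort in)

β0 stroke at J1
β1 stroke at Sf1
β2 stroke at J2
β3 stroke at J1
β4 stroke at J1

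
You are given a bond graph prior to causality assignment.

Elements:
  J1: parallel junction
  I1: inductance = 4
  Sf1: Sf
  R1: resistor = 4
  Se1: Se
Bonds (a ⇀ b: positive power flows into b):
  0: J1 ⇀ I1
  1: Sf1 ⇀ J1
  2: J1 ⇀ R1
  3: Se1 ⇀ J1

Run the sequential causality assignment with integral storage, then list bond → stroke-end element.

b0 stroke→I1
b1 stroke→Sf1
b2 stroke→R1
b3 stroke→J1

b1 |Sf1  (source Sf1 imposes f)
b3 |J1  (Se1 (Se) sets effort on bond)
b0 |I1  (J1: bond 3 brought effort, rest push out)
b2 |R1  (0-jn J1 has e-setter on 3)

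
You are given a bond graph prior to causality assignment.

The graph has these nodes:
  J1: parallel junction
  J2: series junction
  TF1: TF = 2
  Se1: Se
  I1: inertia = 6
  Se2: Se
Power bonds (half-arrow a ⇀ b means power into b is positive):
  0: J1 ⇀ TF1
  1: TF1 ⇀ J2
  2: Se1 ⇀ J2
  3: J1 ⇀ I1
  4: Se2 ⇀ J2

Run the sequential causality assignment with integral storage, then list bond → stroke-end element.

#0 |J1
#1 |TF1
#2 |J2
#3 |I1
#4 |J2

β2 stroke at J2  (Se1 fixes effort; stroke away)
β4 stroke at J2  (source Se2 imposes e)
β1 stroke at TF1  (J2 needs exactly one f-in)
β0 stroke at J1  (TF1 one-in-one-out from 1)
β3 stroke at I1  (J1: bond 0 brought effort, rest push out)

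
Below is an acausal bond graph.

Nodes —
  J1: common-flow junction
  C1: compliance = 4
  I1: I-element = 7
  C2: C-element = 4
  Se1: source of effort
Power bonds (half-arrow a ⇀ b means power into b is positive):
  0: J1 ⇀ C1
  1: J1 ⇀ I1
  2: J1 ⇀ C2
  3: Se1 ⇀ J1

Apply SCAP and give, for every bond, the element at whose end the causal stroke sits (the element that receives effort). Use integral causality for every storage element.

#0 stroke at J1
#1 stroke at I1
#2 stroke at J1
#3 stroke at J1

β3 stroke→J1  (Se1: effort source, stroke at far end)
β0 stroke→J1  (prefer integral on C1)
β1 stroke→I1  (I1 outputs flow p/I1)
β2 stroke→J1  (J1: bond 1 brought flow, rest push out)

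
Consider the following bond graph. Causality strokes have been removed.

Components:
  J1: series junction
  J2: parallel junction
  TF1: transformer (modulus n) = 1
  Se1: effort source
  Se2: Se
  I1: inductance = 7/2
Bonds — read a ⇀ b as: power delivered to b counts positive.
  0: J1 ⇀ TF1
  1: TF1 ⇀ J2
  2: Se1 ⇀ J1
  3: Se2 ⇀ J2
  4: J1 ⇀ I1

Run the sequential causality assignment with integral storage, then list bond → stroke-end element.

bond 0 →J1
bond 1 →TF1
bond 2 →J1
bond 3 →J2
bond 4 →I1

β2 |J1  (source Se1 imposes e)
β3 |J2  (Se2: effort source, stroke at far end)
β1 |TF1  (0-jn J2 has e-setter on 3)
β0 |J1  (TF1: transformer flips bond 1)
β4 |I1  (J1 needs exactly one f-in)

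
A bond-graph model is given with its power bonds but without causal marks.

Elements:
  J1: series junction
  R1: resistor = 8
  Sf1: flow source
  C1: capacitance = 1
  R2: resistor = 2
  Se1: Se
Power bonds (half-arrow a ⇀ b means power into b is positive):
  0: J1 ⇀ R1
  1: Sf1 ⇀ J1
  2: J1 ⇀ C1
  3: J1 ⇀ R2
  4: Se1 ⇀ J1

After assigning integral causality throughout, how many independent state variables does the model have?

1  (C1 all integral)

b1 stroke→Sf1  (Sf1 fixes flow; stroke at Sf1)
b4 stroke→J1  (source Se1 imposes e)
b0 stroke→J1  (common-f at J1 fixed by 1)
b2 stroke→J1  (1-jn J1 has f-setter on 1)
b3 stroke→J1  (J1: bond 1 brought flow, rest push out)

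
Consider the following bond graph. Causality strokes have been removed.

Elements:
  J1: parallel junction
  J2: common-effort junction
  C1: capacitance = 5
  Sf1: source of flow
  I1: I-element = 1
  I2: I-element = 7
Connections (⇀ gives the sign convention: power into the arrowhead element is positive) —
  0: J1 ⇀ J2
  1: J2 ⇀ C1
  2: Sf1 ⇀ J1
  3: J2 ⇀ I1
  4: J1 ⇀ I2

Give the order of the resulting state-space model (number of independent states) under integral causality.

bond 2 |Sf1  (Sf1 fixes flow; stroke at Sf1)
bond 1 |J2  (C1: C, integral causality)
bond 0 |J1  (0-jn J2 has e-setter on 1)
bond 3 |I1  (0-jn J2 has e-setter on 1)
bond 4 |I2  (0-jn J1 has e-setter on 0)

3  (C1, I1, I2 all integral)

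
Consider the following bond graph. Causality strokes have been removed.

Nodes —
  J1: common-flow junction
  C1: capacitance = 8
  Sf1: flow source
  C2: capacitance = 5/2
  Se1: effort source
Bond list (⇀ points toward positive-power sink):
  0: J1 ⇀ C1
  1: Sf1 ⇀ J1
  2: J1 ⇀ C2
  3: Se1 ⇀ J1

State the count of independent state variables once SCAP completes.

2  (C1, C2 all integral)

β1 stroke→Sf1  (Sf1: flow source, stroke at near end)
β3 stroke→J1  (Se1 (Se) sets effort on bond)
β0 stroke→J1  (1-jn J1 has f-setter on 1)
β2 stroke→J1  (1-jn J1 has f-setter on 1)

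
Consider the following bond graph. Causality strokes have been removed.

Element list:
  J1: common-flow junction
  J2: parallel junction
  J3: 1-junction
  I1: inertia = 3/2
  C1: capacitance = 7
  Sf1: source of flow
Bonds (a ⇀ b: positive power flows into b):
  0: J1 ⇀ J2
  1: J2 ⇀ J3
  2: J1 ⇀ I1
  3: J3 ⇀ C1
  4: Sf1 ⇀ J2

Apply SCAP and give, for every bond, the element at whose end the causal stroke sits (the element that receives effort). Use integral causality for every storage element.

bond 4 stroke→Sf1  (Sf1 (Sf) sets flow on bond)
bond 2 stroke→I1  (I1 outputs flow p/I1)
bond 0 stroke→J1  (J1 flow already set via bond 2)
bond 1 stroke→J2  (closing 0-jn rule on J2)
bond 3 stroke→J3  (1-jn J3 has f-setter on 1)

bond 0 →J1
bond 1 →J2
bond 2 →I1
bond 3 →J3
bond 4 →Sf1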